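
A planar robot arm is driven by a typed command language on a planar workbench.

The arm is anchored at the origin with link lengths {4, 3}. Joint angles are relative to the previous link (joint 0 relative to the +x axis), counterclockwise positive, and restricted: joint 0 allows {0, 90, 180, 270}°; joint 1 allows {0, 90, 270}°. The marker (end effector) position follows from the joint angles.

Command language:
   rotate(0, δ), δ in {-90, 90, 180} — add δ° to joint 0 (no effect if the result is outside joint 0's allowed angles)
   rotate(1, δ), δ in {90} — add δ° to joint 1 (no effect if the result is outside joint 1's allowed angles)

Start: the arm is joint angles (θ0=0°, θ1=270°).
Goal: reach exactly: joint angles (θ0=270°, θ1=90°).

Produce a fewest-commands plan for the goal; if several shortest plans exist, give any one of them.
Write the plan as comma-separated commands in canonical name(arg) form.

rotate(0, -90), rotate(1, 90), rotate(1, 90)

initial: joint angles (θ0=0°, θ1=270°)
[1] after rotate(0, -90): joint angles (θ0=270°, θ1=270°)
[2] after rotate(1, 90): joint angles (θ0=270°, θ1=0°)
[3] after rotate(1, 90): joint angles (θ0=270°, θ1=90°)
minimal: 3 command(s), checked below 3.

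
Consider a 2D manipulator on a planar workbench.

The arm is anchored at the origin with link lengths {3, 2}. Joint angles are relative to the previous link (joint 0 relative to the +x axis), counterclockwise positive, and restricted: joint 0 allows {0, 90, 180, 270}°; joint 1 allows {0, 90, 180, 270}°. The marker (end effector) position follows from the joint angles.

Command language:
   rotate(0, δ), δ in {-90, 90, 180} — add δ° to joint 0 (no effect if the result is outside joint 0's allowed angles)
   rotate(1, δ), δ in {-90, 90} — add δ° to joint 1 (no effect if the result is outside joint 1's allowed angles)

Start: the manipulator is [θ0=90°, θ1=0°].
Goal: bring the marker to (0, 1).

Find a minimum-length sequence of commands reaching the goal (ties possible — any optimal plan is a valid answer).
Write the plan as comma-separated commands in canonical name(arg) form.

rotate(1, -90), rotate(1, -90)

start: [θ0=90°, θ1=0°]
[1] after rotate(1, -90): [θ0=90°, θ1=270°]
[2] after rotate(1, -90): [θ0=90°, θ1=180°]
minimal: 2 command(s), checked below 2.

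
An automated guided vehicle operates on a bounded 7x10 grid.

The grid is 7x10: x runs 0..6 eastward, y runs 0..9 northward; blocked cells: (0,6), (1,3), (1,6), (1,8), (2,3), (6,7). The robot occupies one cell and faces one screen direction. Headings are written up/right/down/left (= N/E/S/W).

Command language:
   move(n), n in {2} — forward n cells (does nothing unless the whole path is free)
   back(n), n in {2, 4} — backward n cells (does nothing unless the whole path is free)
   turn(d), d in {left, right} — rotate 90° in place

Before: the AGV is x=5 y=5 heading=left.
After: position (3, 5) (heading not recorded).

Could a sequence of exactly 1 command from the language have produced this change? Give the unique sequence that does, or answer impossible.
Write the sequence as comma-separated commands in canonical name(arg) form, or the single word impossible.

move(2)

initial: x=5 y=5 heading=left
t=1 move(2) ⇒ x=3 y=5 heading=left
all 5 alternatives checked — unique.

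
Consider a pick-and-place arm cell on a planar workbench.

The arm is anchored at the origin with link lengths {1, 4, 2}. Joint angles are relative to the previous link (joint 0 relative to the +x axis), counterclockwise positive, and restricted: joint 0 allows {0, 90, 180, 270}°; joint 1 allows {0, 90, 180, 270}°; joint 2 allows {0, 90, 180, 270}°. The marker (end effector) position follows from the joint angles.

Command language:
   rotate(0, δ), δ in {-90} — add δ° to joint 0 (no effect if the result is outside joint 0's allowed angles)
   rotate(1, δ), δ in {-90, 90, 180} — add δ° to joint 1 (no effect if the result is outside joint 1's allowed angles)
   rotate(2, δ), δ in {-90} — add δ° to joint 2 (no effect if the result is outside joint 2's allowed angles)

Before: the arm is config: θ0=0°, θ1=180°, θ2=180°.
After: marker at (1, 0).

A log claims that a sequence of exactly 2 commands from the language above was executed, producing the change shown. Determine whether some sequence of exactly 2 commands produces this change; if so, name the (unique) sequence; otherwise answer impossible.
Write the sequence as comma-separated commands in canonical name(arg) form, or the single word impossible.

rotate(0, -90), rotate(0, -90)

t0: config: θ0=0°, θ1=180°, θ2=180°
1. rotate(0, -90) → config: θ0=270°, θ1=180°, θ2=180°
2. rotate(0, -90) → config: θ0=180°, θ1=180°, θ2=180°
uniquely the one of 25 2-step routes that fits.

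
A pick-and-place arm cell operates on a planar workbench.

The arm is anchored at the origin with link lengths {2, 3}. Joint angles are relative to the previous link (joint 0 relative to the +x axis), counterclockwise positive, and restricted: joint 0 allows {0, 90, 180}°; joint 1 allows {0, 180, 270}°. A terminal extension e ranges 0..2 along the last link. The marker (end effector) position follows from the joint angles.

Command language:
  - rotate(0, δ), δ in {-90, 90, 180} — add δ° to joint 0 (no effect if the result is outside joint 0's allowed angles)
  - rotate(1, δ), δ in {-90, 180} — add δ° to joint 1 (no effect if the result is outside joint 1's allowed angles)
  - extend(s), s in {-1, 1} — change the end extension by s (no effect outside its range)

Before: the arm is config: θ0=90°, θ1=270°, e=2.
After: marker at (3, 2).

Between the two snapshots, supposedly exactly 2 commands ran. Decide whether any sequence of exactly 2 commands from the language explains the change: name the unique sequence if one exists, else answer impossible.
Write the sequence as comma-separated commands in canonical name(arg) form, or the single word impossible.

extend(-1), extend(-1)

t0: config: θ0=90°, θ1=270°, e=2
1. extend(-1) → config: θ0=90°, θ1=270°, e=1
2. extend(-1) → config: θ0=90°, θ1=270°, e=0
all 49 alternatives checked — unique.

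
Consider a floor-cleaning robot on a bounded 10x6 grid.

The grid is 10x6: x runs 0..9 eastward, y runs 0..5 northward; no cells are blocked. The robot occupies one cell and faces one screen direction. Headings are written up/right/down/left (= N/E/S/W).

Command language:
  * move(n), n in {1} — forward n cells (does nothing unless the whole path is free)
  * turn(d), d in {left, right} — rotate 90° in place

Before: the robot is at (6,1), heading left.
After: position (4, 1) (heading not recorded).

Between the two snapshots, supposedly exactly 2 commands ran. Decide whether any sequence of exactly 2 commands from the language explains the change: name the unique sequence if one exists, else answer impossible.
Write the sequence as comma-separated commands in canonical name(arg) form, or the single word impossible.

move(1), move(1)

from: at (6,1), heading left
[1] after move(1): at (5,1), heading left
[2] after move(1): at (4,1), heading left
all 9 alternatives checked — unique.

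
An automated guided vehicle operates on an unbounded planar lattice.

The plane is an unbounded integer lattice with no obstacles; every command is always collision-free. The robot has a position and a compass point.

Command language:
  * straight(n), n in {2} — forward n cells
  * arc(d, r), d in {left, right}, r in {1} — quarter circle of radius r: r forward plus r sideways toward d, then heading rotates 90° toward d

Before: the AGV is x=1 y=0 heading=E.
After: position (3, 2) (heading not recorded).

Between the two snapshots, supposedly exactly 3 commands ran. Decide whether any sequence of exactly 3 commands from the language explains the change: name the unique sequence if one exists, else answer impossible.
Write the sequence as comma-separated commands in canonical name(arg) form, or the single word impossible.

key: order matters: swapping straight(2) and arc(left, 1) lands elsewhere
from: x=1 y=0 heading=E
step 1 (straight(2)): x=3 y=0 heading=E
step 2 (arc(left, 1)): x=4 y=1 heading=N
step 3 (arc(left, 1)): x=3 y=2 heading=W
no rival 3-sequence matches.

straight(2), arc(left, 1), arc(left, 1)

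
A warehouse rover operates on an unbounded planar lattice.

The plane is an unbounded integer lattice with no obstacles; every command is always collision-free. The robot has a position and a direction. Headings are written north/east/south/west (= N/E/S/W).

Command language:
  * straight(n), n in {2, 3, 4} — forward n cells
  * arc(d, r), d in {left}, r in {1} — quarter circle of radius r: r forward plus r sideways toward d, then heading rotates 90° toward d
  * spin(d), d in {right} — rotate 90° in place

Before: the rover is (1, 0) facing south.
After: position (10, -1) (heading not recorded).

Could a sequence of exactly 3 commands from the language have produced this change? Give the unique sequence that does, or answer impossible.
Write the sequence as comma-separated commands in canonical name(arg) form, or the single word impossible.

arc(left, 1), straight(4), straight(4)

key: order matters: swapping arc(left, 1) and straight(4) lands elsewhere
start: (1, 0) facing south
step 1 (arc(left, 1)): (2, -1) facing east
step 2 (straight(4)): (6, -1) facing east
step 3 (straight(4)): (10, -1) facing east
all 125 alternatives checked — unique.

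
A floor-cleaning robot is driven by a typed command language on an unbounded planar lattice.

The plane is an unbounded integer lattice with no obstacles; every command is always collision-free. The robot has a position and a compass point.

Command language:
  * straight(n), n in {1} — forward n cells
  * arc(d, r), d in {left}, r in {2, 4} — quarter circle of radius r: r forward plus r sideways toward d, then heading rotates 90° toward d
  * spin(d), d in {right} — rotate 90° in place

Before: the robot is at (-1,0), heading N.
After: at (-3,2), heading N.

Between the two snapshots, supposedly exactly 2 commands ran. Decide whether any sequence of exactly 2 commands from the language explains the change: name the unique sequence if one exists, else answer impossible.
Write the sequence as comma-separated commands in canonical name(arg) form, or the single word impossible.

key: heading stays N — rotations cancel among the 2 commands
initial: at (-1,0), heading N
t=1 arc(left, 2) ⇒ at (-3,2), heading W
t=2 spin(right) ⇒ at (-3,2), heading N
no other 2-command option fits: unique.

arc(left, 2), spin(right)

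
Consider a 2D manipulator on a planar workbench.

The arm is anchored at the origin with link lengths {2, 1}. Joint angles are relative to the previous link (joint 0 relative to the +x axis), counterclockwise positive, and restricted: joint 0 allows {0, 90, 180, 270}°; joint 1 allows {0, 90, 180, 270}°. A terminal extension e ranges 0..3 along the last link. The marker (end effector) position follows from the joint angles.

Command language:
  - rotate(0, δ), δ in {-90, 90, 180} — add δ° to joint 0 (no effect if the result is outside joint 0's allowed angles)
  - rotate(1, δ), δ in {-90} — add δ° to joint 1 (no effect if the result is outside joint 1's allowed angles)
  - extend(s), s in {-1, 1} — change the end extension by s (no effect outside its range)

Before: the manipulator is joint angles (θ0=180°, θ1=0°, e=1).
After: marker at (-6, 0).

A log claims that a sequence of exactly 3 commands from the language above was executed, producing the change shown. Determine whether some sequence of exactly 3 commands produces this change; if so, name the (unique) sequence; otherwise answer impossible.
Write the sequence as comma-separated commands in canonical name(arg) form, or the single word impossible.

t0: joint angles (θ0=180°, θ1=0°, e=1)
t=1 extend(1) ⇒ joint angles (θ0=180°, θ1=0°, e=2)
t=2 extend(1) ⇒ joint angles (θ0=180°, θ1=0°, e=3)
t=3 extend(1) ⇒ joint angles (θ0=180°, θ1=0°, e=3)
uniquely the one of 216 3-step routes that fits.

extend(1), extend(1), extend(1)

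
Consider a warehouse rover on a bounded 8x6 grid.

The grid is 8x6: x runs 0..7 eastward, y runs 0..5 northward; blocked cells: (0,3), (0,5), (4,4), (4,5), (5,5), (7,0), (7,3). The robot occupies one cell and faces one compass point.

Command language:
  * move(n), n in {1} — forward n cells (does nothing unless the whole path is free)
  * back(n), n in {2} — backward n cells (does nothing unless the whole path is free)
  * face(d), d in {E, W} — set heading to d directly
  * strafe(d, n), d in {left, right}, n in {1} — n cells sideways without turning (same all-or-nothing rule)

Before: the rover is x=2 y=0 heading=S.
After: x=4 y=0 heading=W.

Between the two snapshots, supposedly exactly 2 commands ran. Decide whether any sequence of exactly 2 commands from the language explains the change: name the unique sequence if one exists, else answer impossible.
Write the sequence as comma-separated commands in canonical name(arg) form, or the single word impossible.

face(W), back(2)

key: order matters: swapping face(W) and back(2) lands elsewhere
from: x=2 y=0 heading=S
t=1 face(W) ⇒ x=2 y=0 heading=W
t=2 back(2) ⇒ x=4 y=0 heading=W
no rival 2-sequence matches.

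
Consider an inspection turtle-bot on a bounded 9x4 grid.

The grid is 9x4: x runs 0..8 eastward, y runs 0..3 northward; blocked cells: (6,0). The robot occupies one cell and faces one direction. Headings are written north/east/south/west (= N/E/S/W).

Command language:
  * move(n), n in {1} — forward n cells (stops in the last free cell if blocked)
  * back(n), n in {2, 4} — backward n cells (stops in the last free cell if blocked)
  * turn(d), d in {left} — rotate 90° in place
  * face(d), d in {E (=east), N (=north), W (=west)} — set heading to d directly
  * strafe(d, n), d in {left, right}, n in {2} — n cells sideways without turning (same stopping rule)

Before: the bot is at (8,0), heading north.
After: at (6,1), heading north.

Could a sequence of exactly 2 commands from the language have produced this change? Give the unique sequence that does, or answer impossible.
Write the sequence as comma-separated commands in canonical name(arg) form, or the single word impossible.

move(1), strafe(left, 2)

key: heading stays N — no command in the sequence turns
begin: at (8,0), heading north
[1] after move(1): at (8,1), heading north
[2] after strafe(left, 2): at (6,1), heading north
uniquely the one of 81 2-step routes that fits.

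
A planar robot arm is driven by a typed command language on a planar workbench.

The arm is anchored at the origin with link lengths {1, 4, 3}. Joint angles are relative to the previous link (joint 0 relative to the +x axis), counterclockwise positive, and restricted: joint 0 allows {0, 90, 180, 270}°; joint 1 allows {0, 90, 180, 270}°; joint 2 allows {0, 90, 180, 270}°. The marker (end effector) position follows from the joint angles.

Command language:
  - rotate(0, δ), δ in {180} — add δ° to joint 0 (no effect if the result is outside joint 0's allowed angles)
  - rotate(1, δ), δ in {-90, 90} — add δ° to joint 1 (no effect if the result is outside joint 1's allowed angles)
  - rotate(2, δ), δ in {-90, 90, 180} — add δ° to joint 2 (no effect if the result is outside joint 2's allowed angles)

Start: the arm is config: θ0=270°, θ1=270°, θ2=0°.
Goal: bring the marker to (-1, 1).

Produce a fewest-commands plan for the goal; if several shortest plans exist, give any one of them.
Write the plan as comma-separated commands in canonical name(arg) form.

from: config: θ0=270°, θ1=270°, θ2=0°
t=1 rotate(0, 180) ⇒ config: θ0=90°, θ1=270°, θ2=0°
t=2 rotate(2, 180) ⇒ config: θ0=90°, θ1=270°, θ2=180°
t=3 rotate(1, -90) ⇒ config: θ0=90°, θ1=180°, θ2=180°
t=4 rotate(1, -90) ⇒ config: θ0=90°, θ1=90°, θ2=180°
minimal: 4 command(s), checked below 4.

rotate(0, 180), rotate(2, 180), rotate(1, -90), rotate(1, -90)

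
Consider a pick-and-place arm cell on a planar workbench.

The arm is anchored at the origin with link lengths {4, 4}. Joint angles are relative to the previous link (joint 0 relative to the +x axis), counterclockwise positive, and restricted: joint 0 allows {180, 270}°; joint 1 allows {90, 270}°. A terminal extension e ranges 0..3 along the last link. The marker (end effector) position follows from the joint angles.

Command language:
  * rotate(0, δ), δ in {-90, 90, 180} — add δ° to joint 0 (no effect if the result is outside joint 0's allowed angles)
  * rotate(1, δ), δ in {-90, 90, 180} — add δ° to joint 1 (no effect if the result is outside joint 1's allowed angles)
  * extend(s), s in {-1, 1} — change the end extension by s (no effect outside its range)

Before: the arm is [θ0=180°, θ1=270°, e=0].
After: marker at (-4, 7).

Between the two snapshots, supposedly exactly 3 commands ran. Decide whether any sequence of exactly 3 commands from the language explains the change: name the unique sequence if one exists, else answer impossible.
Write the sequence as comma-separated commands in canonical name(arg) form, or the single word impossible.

extend(1), extend(1), extend(1)

start: [θ0=180°, θ1=270°, e=0]
1. extend(1) → [θ0=180°, θ1=270°, e=1]
2. extend(1) → [θ0=180°, θ1=270°, e=2]
3. extend(1) → [θ0=180°, θ1=270°, e=3]
uniquely the one of 512 3-step routes that fits.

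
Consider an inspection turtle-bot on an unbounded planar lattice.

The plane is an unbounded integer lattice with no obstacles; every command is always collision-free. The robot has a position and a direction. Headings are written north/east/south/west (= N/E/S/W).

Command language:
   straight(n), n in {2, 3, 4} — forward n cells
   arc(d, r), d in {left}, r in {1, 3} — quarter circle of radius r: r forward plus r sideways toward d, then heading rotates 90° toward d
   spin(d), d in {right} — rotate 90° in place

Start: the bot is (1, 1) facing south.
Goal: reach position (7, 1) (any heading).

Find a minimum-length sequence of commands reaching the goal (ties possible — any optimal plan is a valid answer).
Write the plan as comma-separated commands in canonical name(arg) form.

arc(left, 3), arc(left, 3)

t0: (1, 1) facing south
[1] after arc(left, 3): (4, -2) facing east
[2] after arc(left, 3): (7, 1) facing north
shorter routes all fall short; 2 is best.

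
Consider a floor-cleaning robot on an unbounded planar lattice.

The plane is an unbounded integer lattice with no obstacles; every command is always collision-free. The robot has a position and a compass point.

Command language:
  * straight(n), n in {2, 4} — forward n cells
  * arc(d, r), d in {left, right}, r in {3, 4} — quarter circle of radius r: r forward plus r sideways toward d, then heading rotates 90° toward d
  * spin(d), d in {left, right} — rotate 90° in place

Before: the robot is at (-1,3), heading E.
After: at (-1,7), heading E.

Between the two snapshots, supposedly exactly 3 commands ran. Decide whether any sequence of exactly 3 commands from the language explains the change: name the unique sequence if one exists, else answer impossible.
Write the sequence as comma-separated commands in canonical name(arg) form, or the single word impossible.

key: still facing E at the end — net rotation zero over 3 steps
t0: at (-1,3), heading E
1. spin(left) → at (-1,3), heading N
2. straight(4) → at (-1,7), heading N
3. spin(right) → at (-1,7), heading E
all 512 alternatives checked — unique.

spin(left), straight(4), spin(right)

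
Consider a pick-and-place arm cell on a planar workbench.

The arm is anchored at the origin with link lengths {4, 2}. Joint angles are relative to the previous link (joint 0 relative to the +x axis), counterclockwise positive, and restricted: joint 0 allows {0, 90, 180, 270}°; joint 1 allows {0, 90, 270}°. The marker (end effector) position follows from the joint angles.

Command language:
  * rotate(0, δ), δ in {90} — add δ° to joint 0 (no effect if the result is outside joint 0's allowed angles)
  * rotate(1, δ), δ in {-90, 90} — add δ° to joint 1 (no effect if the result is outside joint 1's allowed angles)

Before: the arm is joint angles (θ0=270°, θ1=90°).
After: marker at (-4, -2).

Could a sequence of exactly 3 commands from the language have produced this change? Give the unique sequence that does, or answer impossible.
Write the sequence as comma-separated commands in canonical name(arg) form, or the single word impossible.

rotate(0, 90), rotate(0, 90), rotate(0, 90)

initial: joint angles (θ0=270°, θ1=90°)
[1] after rotate(0, 90): joint angles (θ0=0°, θ1=90°)
[2] after rotate(0, 90): joint angles (θ0=90°, θ1=90°)
[3] after rotate(0, 90): joint angles (θ0=180°, θ1=90°)
no rival 3-sequence matches.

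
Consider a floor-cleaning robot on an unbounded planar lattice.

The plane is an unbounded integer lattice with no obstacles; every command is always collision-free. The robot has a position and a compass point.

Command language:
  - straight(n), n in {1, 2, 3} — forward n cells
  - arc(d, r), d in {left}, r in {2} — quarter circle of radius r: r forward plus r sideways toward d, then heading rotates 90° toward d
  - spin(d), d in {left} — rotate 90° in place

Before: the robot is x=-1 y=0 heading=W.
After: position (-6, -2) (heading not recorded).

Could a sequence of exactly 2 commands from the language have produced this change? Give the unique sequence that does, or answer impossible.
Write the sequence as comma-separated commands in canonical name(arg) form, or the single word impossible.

straight(3), arc(left, 2)

key: order matters: swapping straight(3) and arc(left, 2) lands elsewhere
start: x=-1 y=0 heading=W
1. straight(3) → x=-4 y=0 heading=W
2. arc(left, 2) → x=-6 y=-2 heading=S
uniquely the one of 25 2-step routes that fits.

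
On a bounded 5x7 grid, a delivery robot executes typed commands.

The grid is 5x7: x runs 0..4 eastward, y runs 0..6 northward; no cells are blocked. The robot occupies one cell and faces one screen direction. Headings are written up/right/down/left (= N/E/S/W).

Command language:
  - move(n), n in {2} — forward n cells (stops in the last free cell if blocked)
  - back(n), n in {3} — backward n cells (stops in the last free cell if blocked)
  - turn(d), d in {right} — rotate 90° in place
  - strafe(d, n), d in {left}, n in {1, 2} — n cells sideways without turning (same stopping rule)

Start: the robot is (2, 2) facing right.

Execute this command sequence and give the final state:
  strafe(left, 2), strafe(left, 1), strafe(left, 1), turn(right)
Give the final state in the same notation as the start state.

(2, 6) facing down

t0: (2, 2) facing right
1. strafe(left, 2) → (2, 4) facing right
2. strafe(left, 1) → (2, 5) facing right
3. strafe(left, 1) → (2, 6) facing right
4. turn(right) → (2, 6) facing down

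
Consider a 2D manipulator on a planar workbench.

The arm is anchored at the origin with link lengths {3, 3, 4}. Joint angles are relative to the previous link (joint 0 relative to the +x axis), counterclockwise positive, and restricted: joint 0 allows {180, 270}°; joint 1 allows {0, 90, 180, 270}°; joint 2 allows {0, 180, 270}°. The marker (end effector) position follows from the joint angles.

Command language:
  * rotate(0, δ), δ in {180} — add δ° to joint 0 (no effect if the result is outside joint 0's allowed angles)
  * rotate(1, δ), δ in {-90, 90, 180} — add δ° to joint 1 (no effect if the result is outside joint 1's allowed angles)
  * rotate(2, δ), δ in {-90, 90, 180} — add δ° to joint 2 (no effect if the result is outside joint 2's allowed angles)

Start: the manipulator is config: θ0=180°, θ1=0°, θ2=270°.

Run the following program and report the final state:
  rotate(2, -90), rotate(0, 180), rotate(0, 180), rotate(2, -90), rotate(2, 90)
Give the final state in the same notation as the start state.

config: θ0=180°, θ1=0°, θ2=270°

t0: config: θ0=180°, θ1=0°, θ2=270°
[1] after rotate(2, -90): config: θ0=180°, θ1=0°, θ2=180°
[2] after rotate(0, 180): config: θ0=180°, θ1=0°, θ2=180°
[3] after rotate(0, 180): config: θ0=180°, θ1=0°, θ2=180°
[4] after rotate(2, -90): config: θ0=180°, θ1=0°, θ2=180°
[5] after rotate(2, 90): config: θ0=180°, θ1=0°, θ2=270°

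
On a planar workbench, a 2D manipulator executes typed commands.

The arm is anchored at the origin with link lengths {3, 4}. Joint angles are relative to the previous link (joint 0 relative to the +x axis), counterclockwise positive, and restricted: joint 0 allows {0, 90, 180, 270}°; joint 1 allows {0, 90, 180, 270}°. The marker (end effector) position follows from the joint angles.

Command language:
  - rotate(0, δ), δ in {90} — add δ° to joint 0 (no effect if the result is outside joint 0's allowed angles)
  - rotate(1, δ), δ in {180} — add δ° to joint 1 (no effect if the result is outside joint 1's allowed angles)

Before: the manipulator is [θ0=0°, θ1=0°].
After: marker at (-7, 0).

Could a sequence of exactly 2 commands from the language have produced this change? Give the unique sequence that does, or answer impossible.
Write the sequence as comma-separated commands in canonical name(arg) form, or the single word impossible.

initial: [θ0=0°, θ1=0°]
t=1 rotate(0, 90) ⇒ [θ0=90°, θ1=0°]
t=2 rotate(0, 90) ⇒ [θ0=180°, θ1=0°]
no other 2-command option fits: unique.

rotate(0, 90), rotate(0, 90)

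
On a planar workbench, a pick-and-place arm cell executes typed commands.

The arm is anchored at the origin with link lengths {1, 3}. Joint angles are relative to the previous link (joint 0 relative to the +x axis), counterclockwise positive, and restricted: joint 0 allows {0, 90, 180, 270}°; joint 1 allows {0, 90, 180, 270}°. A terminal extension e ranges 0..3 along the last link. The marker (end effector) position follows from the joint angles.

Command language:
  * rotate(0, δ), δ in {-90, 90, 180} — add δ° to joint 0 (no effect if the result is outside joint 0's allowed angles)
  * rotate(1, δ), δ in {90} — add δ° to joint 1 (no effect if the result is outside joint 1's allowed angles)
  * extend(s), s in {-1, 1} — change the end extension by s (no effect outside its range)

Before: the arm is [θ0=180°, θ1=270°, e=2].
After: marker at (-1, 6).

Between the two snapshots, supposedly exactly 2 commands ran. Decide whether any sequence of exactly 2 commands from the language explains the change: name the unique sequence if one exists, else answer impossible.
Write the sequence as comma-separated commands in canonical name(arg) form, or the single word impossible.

extend(1), extend(1)

initial: [θ0=180°, θ1=270°, e=2]
1. extend(1) → [θ0=180°, θ1=270°, e=3]
2. extend(1) → [θ0=180°, θ1=270°, e=3]
no rival 2-sequence matches.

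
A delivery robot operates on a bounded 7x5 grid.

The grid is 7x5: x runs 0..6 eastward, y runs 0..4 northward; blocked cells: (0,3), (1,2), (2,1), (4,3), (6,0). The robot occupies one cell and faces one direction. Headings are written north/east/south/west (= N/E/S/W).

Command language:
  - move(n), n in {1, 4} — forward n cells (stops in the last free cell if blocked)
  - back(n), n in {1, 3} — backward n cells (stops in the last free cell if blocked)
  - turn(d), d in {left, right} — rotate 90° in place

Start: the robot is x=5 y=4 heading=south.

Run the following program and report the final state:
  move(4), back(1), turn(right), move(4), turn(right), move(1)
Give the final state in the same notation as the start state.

initial: x=5 y=4 heading=south
1. move(4) → x=5 y=0 heading=south
2. back(1) → x=5 y=1 heading=south
3. turn(right) → x=5 y=1 heading=west
4. move(4) → x=3 y=1 heading=west
5. turn(right) → x=3 y=1 heading=north
6. move(1) → x=3 y=2 heading=north

x=3 y=2 heading=north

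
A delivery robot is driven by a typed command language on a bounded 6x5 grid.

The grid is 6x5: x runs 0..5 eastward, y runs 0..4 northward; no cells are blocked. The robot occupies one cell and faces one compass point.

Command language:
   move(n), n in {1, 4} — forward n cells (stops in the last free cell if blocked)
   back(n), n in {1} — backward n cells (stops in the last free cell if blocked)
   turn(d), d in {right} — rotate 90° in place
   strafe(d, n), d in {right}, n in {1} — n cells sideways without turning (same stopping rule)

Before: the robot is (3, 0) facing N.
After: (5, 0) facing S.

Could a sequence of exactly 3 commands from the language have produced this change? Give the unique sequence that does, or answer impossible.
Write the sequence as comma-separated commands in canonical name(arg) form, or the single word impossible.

key: cell and facing (now S) both changed — the 3 commands mix motion and turning
t0: (3, 0) facing N
1. turn(right) → (3, 0) facing E
2. move(4) → (5, 0) facing E
3. turn(right) → (5, 0) facing S
no other 3-command option fits: unique.

turn(right), move(4), turn(right)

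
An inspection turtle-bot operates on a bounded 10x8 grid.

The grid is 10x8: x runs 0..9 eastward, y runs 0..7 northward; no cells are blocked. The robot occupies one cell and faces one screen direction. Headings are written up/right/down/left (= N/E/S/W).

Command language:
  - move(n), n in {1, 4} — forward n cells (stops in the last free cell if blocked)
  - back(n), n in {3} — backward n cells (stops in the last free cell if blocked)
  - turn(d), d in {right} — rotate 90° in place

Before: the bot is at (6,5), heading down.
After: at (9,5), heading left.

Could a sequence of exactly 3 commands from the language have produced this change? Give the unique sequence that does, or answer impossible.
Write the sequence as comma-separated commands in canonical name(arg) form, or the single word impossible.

turn(right), back(3), back(3)

key: position moved to (9,5) AND the heading swung to W — translation plus rotation needed
initial: at (6,5), heading down
step 1 (turn(right)): at (6,5), heading left
step 2 (back(3)): at (9,5), heading left
step 3 (back(3)): at (9,5), heading left
no rival 3-sequence matches.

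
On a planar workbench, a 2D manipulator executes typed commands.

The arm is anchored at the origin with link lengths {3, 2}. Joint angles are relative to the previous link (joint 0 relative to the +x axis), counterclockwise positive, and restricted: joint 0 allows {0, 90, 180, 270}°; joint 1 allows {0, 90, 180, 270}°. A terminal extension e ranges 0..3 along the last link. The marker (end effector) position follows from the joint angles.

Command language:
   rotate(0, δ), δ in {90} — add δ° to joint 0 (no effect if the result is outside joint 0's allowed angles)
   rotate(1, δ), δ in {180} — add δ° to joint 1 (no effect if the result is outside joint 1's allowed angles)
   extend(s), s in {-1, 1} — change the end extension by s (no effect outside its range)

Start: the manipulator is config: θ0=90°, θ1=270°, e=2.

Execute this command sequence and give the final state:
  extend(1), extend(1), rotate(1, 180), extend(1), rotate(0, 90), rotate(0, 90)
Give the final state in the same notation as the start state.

config: θ0=270°, θ1=90°, e=3

from: config: θ0=90°, θ1=270°, e=2
[1] after extend(1): config: θ0=90°, θ1=270°, e=3
[2] after extend(1): config: θ0=90°, θ1=270°, e=3
[3] after rotate(1, 180): config: θ0=90°, θ1=90°, e=3
[4] after extend(1): config: θ0=90°, θ1=90°, e=3
[5] after rotate(0, 90): config: θ0=180°, θ1=90°, e=3
[6] after rotate(0, 90): config: θ0=270°, θ1=90°, e=3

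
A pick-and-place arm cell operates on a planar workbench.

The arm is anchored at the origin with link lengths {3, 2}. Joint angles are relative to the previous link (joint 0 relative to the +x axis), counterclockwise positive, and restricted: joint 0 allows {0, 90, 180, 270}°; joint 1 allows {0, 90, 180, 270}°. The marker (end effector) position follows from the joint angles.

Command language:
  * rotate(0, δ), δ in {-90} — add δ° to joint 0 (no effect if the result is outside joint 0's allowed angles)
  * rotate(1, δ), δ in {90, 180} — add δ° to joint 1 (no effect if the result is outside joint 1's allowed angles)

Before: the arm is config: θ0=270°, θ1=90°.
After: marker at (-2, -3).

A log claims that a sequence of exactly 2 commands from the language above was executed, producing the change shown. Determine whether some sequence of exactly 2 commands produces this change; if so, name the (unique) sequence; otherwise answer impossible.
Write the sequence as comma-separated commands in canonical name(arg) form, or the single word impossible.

rotate(1, 90), rotate(1, 90)

begin: config: θ0=270°, θ1=90°
t=1 rotate(1, 90) ⇒ config: θ0=270°, θ1=180°
t=2 rotate(1, 90) ⇒ config: θ0=270°, θ1=270°
uniquely the one of 9 2-step routes that fits.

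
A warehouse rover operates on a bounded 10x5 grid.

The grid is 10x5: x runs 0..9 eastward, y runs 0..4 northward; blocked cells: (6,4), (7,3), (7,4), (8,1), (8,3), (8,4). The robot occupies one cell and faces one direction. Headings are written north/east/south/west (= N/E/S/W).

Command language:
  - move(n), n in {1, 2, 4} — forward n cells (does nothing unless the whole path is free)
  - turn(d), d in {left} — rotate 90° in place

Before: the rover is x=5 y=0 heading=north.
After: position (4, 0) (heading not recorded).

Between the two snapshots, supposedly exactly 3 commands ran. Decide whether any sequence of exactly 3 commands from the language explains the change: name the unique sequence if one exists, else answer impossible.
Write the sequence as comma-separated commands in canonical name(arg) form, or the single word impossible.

from: x=5 y=0 heading=north
step 1 (turn(left)): x=5 y=0 heading=west
step 2 (move(1)): x=4 y=0 heading=west
step 3 (turn(left)): x=4 y=0 heading=south
no other 3-command option fits: unique.

turn(left), move(1), turn(left)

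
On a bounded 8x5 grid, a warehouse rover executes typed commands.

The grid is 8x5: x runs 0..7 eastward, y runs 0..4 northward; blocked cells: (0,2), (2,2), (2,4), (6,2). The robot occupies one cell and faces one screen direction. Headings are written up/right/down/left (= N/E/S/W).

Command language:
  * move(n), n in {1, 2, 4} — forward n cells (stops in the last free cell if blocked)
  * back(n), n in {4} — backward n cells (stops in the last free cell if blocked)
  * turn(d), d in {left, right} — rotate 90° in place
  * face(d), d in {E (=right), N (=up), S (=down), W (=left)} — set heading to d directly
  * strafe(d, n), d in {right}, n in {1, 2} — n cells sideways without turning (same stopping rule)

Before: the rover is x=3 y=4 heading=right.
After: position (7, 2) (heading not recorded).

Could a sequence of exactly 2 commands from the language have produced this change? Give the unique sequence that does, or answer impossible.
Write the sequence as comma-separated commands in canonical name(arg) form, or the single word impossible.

key: order matters: swapping move(4) and strafe(right, 2) lands elsewhere
start: x=3 y=4 heading=right
step 1 (move(4)): x=7 y=4 heading=right
step 2 (strafe(right, 2)): x=7 y=2 heading=right
no other 2-command option fits: unique.

move(4), strafe(right, 2)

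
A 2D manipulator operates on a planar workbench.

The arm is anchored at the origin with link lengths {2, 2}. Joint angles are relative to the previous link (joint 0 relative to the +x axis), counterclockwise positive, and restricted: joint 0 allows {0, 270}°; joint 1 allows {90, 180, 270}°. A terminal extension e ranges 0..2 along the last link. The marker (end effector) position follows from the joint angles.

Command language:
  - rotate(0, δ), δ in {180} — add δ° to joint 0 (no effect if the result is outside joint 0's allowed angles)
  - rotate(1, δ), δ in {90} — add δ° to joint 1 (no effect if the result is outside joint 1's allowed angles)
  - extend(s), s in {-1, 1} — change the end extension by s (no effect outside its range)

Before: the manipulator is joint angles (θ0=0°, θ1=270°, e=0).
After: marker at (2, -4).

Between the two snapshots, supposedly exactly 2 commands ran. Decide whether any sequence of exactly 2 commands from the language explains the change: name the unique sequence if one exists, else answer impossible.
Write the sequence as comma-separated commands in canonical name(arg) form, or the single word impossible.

start: joint angles (θ0=0°, θ1=270°, e=0)
1. extend(1) → joint angles (θ0=0°, θ1=270°, e=1)
2. extend(1) → joint angles (θ0=0°, θ1=270°, e=2)
no rival 2-sequence matches.

extend(1), extend(1)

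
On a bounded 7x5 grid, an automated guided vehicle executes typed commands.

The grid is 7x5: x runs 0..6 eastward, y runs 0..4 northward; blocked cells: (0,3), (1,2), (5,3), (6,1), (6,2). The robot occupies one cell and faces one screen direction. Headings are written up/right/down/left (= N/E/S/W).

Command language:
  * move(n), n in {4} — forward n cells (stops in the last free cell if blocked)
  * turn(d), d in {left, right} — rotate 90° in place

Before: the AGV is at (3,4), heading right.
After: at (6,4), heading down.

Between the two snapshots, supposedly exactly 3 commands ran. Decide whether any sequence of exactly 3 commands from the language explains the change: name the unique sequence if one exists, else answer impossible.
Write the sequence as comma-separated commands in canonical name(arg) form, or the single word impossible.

key: the first move(4) runs into the grid edge before its full distance
from: at (3,4), heading right
step 1 (move(4)): at (6,4), heading right
step 2 (move(4)): at (6,4), heading right
step 3 (turn(right)): at (6,4), heading down
all 27 alternatives checked — unique.

move(4), move(4), turn(right)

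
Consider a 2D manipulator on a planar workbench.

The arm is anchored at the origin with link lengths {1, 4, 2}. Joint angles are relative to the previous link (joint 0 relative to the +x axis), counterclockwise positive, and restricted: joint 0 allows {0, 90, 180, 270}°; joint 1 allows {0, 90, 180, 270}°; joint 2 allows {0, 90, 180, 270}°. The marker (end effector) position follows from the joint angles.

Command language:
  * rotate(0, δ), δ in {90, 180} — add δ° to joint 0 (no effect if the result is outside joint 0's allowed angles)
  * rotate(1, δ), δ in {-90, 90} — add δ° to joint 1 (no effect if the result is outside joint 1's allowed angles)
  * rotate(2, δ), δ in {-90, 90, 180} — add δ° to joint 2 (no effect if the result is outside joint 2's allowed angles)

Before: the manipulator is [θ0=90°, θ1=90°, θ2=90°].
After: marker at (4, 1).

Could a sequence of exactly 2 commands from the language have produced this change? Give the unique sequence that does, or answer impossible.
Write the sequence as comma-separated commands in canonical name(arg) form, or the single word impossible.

rotate(0, 90), rotate(0, 90)

initial: [θ0=90°, θ1=90°, θ2=90°]
t=1 rotate(0, 90) ⇒ [θ0=180°, θ1=90°, θ2=90°]
t=2 rotate(0, 90) ⇒ [θ0=270°, θ1=90°, θ2=90°]
no other 2-command option fits: unique.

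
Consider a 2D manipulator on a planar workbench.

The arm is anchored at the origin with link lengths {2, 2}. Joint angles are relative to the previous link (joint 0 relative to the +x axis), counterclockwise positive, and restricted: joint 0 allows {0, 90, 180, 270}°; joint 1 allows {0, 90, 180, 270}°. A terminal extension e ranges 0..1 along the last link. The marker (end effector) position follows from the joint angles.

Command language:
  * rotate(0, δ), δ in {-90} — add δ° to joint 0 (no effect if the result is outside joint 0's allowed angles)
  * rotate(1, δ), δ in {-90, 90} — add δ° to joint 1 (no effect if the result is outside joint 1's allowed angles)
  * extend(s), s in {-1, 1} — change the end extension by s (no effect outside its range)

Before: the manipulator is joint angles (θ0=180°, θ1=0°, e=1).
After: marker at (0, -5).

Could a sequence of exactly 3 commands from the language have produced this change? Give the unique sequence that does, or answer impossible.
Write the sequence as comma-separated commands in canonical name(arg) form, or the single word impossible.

rotate(0, -90), rotate(0, -90), rotate(0, -90)

initial: joint angles (θ0=180°, θ1=0°, e=1)
t=1 rotate(0, -90) ⇒ joint angles (θ0=90°, θ1=0°, e=1)
t=2 rotate(0, -90) ⇒ joint angles (θ0=0°, θ1=0°, e=1)
t=3 rotate(0, -90) ⇒ joint angles (θ0=270°, θ1=0°, e=1)
uniquely the one of 125 3-step routes that fits.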